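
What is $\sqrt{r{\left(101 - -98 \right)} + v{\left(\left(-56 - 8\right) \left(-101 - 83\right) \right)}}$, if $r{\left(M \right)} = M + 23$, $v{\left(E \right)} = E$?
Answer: $\sqrt{11998} \approx 109.54$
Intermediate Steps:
$r{\left(M \right)} = 23 + M$
$\sqrt{r{\left(101 - -98 \right)} + v{\left(\left(-56 - 8\right) \left(-101 - 83\right) \right)}} = \sqrt{\left(23 + \left(101 - -98\right)\right) + \left(-56 - 8\right) \left(-101 - 83\right)} = \sqrt{\left(23 + \left(101 + 98\right)\right) - -11776} = \sqrt{\left(23 + 199\right) + 11776} = \sqrt{222 + 11776} = \sqrt{11998}$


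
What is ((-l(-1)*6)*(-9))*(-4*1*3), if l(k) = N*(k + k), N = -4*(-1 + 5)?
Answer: -20736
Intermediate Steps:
N = -16 (N = -4*4 = -16)
l(k) = -32*k (l(k) = -16*(k + k) = -32*k)
((-l(-1)*6)*(-9))*(-4*1*3) = ((-(-32)*(-1)*6)*(-9))*(-4*1*3) = ((-1*32*6)*(-9))*(-4*3) = (-32*6*(-9))*(-12) = -192*(-9)*(-12) = 1728*(-12) = -20736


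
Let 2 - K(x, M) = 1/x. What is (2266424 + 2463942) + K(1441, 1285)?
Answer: 6816460287/1441 ≈ 4.7304e+6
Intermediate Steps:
K(x, M) = 2 - 1/x
(2266424 + 2463942) + K(1441, 1285) = (2266424 + 2463942) + (2 - 1/1441) = 4730366 + (2 - 1*1/1441) = 4730366 + (2 - 1/1441) = 4730366 + 2881/1441 = 6816460287/1441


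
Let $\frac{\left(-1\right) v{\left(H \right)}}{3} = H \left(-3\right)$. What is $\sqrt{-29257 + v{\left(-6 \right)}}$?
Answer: $i \sqrt{29311} \approx 171.2 i$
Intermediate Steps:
$v{\left(H \right)} = 9 H$ ($v{\left(H \right)} = - 3 H \left(-3\right) = - 3 \left(- 3 H\right) = 9 H$)
$\sqrt{-29257 + v{\left(-6 \right)}} = \sqrt{-29257 + 9 \left(-6\right)} = \sqrt{-29257 - 54} = \sqrt{-29311} = i \sqrt{29311}$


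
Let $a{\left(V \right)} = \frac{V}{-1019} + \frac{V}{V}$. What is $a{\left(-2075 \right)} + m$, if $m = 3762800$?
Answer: $\frac{3834296294}{1019} \approx 3.7628 \cdot 10^{6}$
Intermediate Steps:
$a{\left(V \right)} = 1 - \frac{V}{1019}$ ($a{\left(V \right)} = V \left(- \frac{1}{1019}\right) + 1 = - \frac{V}{1019} + 1 = 1 - \frac{V}{1019}$)
$a{\left(-2075 \right)} + m = \left(1 - - \frac{2075}{1019}\right) + 3762800 = \left(1 + \frac{2075}{1019}\right) + 3762800 = \frac{3094}{1019} + 3762800 = \frac{3834296294}{1019}$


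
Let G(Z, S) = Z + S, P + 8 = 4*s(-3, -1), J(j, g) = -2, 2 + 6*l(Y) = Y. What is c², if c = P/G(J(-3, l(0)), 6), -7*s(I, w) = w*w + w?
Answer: 4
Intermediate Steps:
s(I, w) = -w/7 - w²/7 (s(I, w) = -(w*w + w)/7 = -(w² + w)/7 = -(w + w²)/7 = -w/7 - w²/7)
l(Y) = -⅓ + Y/6
P = -8 (P = -8 + 4*(-⅐*(-1)*(1 - 1)) = -8 + 4*(-⅐*(-1)*0) = -8 + 4*0 = -8 + 0 = -8)
G(Z, S) = S + Z
c = -2 (c = -8/(6 - 2) = -8/4 = -8*¼ = -2)
c² = (-2)² = 4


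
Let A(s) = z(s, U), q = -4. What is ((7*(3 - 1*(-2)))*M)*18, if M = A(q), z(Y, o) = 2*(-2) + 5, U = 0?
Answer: 630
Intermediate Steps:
z(Y, o) = 1 (z(Y, o) = -4 + 5 = 1)
A(s) = 1
M = 1
((7*(3 - 1*(-2)))*M)*18 = ((7*(3 - 1*(-2)))*1)*18 = ((7*(3 + 2))*1)*18 = ((7*5)*1)*18 = (35*1)*18 = 35*18 = 630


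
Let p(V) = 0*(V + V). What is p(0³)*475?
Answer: 0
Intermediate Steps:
p(V) = 0 (p(V) = 0*(2*V) = 0)
p(0³)*475 = 0*475 = 0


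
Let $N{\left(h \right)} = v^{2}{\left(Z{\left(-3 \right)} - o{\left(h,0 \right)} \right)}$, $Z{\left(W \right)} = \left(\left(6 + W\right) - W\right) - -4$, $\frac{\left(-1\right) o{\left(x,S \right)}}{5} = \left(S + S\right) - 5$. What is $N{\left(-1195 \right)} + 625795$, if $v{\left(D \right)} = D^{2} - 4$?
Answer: $674636$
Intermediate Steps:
$o{\left(x,S \right)} = 25 - 10 S$ ($o{\left(x,S \right)} = - 5 \left(\left(S + S\right) - 5\right) = - 5 \left(2 S - 5\right) = - 5 \left(-5 + 2 S\right) = 25 - 10 S$)
$Z{\left(W \right)} = 10$ ($Z{\left(W \right)} = 6 + 4 = 10$)
$v{\left(D \right)} = -4 + D^{2}$
$N{\left(h \right)} = 48841$ ($N{\left(h \right)} = \left(-4 + \left(10 - \left(25 - 0\right)\right)^{2}\right)^{2} = \left(-4 + \left(10 - \left(25 + 0\right)\right)^{2}\right)^{2} = \left(-4 + \left(10 - 25\right)^{2}\right)^{2} = \left(-4 + \left(-15\right)^{2}\right)^{2} = \left(-4 + 225\right)^{2} = 221^{2} = 48841$)
$N{\left(-1195 \right)} + 625795 = 48841 + 625795 = 674636$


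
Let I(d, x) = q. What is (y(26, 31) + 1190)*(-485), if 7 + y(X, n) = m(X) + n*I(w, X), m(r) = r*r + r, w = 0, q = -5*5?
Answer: -538350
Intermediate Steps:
q = -25
I(d, x) = -25
m(r) = r + r**2 (m(r) = r**2 + r = r + r**2)
y(X, n) = -7 - 25*n + X*(1 + X) (y(X, n) = -7 + (X*(1 + X) + n*(-25)) = -7 + (X*(1 + X) - 25*n) = -7 + (-25*n + X*(1 + X)) = -7 - 25*n + X*(1 + X))
(y(26, 31) + 1190)*(-485) = ((-7 - 25*31 + 26*(1 + 26)) + 1190)*(-485) = ((-7 - 775 + 26*27) + 1190)*(-485) = ((-7 - 775 + 702) + 1190)*(-485) = (-80 + 1190)*(-485) = 1110*(-485) = -538350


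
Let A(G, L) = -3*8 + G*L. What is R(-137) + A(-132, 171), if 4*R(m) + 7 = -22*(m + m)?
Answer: -84363/4 ≈ -21091.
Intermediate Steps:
R(m) = -7/4 - 11*m (R(m) = -7/4 + (-22*(m + m))/4 = -7/4 + (-44*m)/4 = -7/4 - 11*m)
A(G, L) = -24 + G*L
R(-137) + A(-132, 171) = (-7/4 - 11*(-137)) + (-24 - 132*171) = (-7/4 + 1507) + (-24 - 22572) = 6021/4 - 22596 = -84363/4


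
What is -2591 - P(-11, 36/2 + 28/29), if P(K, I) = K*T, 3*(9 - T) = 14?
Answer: -7630/3 ≈ -2543.3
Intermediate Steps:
T = 13/3 (T = 9 - ⅓*14 = 9 - 14/3 = 13/3 ≈ 4.3333)
P(K, I) = 13*K/3 (P(K, I) = K*(13/3) = 13*K/3)
-2591 - P(-11, 36/2 + 28/29) = -2591 - 13*(-11)/3 = -2591 - 1*(-143/3) = -2591 + 143/3 = -7630/3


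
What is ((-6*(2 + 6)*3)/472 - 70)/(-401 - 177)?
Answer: 122/1003 ≈ 0.12164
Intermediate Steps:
((-6*(2 + 6)*3)/472 - 70)/(-401 - 177) = ((-6*8*3)*(1/472) - 70)/(-578) = (-48*3*(1/472) - 70)*(-1/578) = (-144*1/472 - 70)*(-1/578) = (-18/59 - 70)*(-1/578) = -4148/59*(-1/578) = 122/1003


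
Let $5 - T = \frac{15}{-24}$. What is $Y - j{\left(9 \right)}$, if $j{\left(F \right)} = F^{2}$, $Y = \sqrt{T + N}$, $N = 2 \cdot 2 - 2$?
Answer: $-81 + \frac{\sqrt{122}}{4} \approx -78.239$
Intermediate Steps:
$N = 2$ ($N = 4 - 2 = 2$)
$T = \frac{45}{8}$ ($T = 5 - \frac{15}{-24} = 5 - 15 \left(- \frac{1}{24}\right) = 5 - - \frac{5}{8} = 5 + \frac{5}{8} = \frac{45}{8} \approx 5.625$)
$Y = \frac{\sqrt{122}}{4}$ ($Y = \sqrt{\frac{45}{8} + 2} = \sqrt{\frac{61}{8}} = \frac{\sqrt{122}}{4} \approx 2.7613$)
$Y - j{\left(9 \right)} = \frac{\sqrt{122}}{4} - 9^{2} = \frac{\sqrt{122}}{4} - 81 = -81 + \frac{\sqrt{122}}{4}$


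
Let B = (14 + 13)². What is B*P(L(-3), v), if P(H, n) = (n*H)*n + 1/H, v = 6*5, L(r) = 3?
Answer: 1968543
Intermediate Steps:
v = 30
P(H, n) = 1/H + H*n² (P(H, n) = (H*n)*n + 1/H = H*n² + 1/H = 1/H + H*n²)
B = 729 (B = 27² = 729)
B*P(L(-3), v) = 729*(1/3 + 3*30²) = 729*(⅓ + 3*900) = 729*(⅓ + 2700) = 729*(8101/3) = 1968543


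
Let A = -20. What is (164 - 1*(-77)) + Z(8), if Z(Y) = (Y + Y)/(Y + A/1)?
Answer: 719/3 ≈ 239.67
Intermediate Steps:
Z(Y) = 2*Y/(-20 + Y) (Z(Y) = (Y + Y)/(Y - 20/1) = (2*Y)/(Y - 20*1) = (2*Y)/(Y - 20) = (2*Y)/(-20 + Y) = 2*Y/(-20 + Y))
(164 - 1*(-77)) + Z(8) = (164 - 1*(-77)) + 2*8/(-20 + 8) = (164 + 77) + 2*8/(-12) = 241 + 2*8*(-1/12) = 241 - 4/3 = 719/3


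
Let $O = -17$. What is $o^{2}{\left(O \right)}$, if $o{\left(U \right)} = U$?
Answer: $289$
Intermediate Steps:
$o^{2}{\left(O \right)} = \left(-17\right)^{2} = 289$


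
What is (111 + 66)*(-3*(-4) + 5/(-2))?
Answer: 3363/2 ≈ 1681.5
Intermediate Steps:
(111 + 66)*(-3*(-4) + 5/(-2)) = 177*(12 + 5*(-½)) = 177*(12 - 5/2) = 177*(19/2) = 3363/2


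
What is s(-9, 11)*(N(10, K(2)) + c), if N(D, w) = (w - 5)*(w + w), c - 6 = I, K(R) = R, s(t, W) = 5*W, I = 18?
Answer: 660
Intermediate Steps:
c = 24 (c = 6 + 18 = 24)
N(D, w) = 2*w*(-5 + w) (N(D, w) = (-5 + w)*(2*w) = 2*w*(-5 + w))
s(-9, 11)*(N(10, K(2)) + c) = (5*11)*(2*2*(-5 + 2) + 24) = 55*(2*2*(-3) + 24) = 55*(-12 + 24) = 55*12 = 660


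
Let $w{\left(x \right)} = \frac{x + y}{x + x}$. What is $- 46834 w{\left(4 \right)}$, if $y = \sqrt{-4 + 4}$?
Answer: $-23417$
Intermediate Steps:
$y = 0$ ($y = \sqrt{0} = 0$)
$w{\left(x \right)} = \frac{1}{2}$ ($w{\left(x \right)} = \frac{x + 0}{x + x} = \frac{x}{2 x} = x \frac{1}{2 x} = \frac{1}{2}$)
$- 46834 w{\left(4 \right)} = \left(-46834\right) \frac{1}{2} = -23417$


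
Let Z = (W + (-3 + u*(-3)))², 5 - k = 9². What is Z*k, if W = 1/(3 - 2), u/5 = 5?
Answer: -450604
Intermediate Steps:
u = 25 (u = 5*5 = 25)
k = -76 (k = 5 - 1*9² = 5 - 1*81 = 5 - 81 = -76)
W = 1 (W = 1/1 = 1)
Z = 5929 (Z = (1 + (-3 + 25*(-3)))² = (1 + (-3 - 75))² = (1 - 78)² = (-77)² = 5929)
Z*k = 5929*(-76) = -450604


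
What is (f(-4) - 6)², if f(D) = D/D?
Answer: 25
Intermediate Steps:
f(D) = 1
(f(-4) - 6)² = (1 - 6)² = (-5)² = 25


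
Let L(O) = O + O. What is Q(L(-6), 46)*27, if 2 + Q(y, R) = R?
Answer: 1188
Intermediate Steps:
L(O) = 2*O
Q(y, R) = -2 + R
Q(L(-6), 46)*27 = (-2 + 46)*27 = 44*27 = 1188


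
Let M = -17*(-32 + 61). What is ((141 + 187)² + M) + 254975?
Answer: 362066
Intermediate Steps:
M = -493 (M = -17*29 = -493)
((141 + 187)² + M) + 254975 = ((141 + 187)² - 493) + 254975 = (328² - 493) + 254975 = (107584 - 493) + 254975 = 107091 + 254975 = 362066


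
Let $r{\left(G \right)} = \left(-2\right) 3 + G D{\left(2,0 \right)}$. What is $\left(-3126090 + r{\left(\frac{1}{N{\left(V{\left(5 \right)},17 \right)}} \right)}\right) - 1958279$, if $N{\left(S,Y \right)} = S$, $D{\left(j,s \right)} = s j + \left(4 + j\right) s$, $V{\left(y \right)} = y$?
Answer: $-5084375$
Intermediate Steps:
$D{\left(j,s \right)} = j s + s \left(4 + j\right)$
$r{\left(G \right)} = -6$ ($r{\left(G \right)} = \left(-2\right) 3 + G 2 \cdot 0 \left(2 + 2\right) = -6 + G 2 \cdot 0 \cdot 4 = -6 + G 0 = -6 + 0 = -6$)
$\left(-3126090 + r{\left(\frac{1}{N{\left(V{\left(5 \right)},17 \right)}} \right)}\right) - 1958279 = \left(-3126090 - 6\right) - 1958279 = -3126096 - 1958279 = -5084375$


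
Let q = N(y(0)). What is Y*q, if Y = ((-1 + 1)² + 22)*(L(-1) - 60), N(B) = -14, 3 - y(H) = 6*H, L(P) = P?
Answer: 18788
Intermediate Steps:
y(H) = 3 - 6*H
q = -14
Y = -1342 (Y = ((-1 + 1)² + 22)*(-1 - 60) = (0² + 22)*(-61) = (0 + 22)*(-61) = 22*(-61) = -1342)
Y*q = -1342*(-14) = 18788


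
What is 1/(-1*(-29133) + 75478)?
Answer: 1/104611 ≈ 9.5592e-6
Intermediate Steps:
1/(-1*(-29133) + 75478) = 1/(29133 + 75478) = 1/104611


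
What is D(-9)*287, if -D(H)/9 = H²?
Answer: -209223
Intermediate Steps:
D(H) = -9*H²
D(-9)*287 = -9*(-9)²*287 = -9*81*287 = -729*287 = -209223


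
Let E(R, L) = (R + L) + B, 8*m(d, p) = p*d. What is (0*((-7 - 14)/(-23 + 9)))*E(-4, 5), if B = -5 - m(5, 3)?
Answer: 0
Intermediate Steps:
m(d, p) = d*p/8 (m(d, p) = (p*d)/8 = (d*p)/8 = d*p/8)
B = -55/8 (B = -5 - 5*3/8 = -5 - 1*15/8 = -5 - 15/8 = -55/8 ≈ -6.8750)
E(R, L) = -55/8 + L + R (E(R, L) = (R + L) - 55/8 = (L + R) - 55/8 = -55/8 + L + R)
(0*((-7 - 14)/(-23 + 9)))*E(-4, 5) = (0*((-7 - 14)/(-23 + 9)))*(-55/8 + 5 - 4) = (0*(-21/(-14)))*(-47/8) = (0*(-21*(-1/14)))*(-47/8) = (0*(3/2))*(-47/8) = 0*(-47/8) = 0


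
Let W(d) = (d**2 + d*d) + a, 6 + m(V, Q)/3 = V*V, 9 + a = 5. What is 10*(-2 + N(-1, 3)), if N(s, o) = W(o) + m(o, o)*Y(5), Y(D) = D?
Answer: 570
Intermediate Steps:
a = -4 (a = -9 + 5 = -4)
m(V, Q) = -18 + 3*V**2 (m(V, Q) = -18 + 3*(V*V) = -18 + 3*V**2)
W(d) = -4 + 2*d**2 (W(d) = (d**2 + d*d) - 4 = (d**2 + d**2) - 4 = 2*d**2 - 4 = -4 + 2*d**2)
N(s, o) = -94 + 17*o**2 (N(s, o) = (-4 + 2*o**2) + (-18 + 3*o**2)*5 = (-4 + 2*o**2) + (-90 + 15*o**2) = -94 + 17*o**2)
10*(-2 + N(-1, 3)) = 10*(-2 + (-94 + 17*3**2)) = 10*(-2 + (-94 + 17*9)) = 10*(-2 + (-94 + 153)) = 10*(-2 + 59) = 10*57 = 570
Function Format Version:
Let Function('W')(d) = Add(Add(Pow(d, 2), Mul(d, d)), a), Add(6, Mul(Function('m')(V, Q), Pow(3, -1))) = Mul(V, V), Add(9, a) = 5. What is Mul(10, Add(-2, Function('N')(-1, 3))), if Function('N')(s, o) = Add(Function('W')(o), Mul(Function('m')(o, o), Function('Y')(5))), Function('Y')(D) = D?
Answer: 570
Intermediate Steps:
a = -4 (a = Add(-9, 5) = -4)
Function('m')(V, Q) = Add(-18, Mul(3, Pow(V, 2))) (Function('m')(V, Q) = Add(-18, Mul(3, Mul(V, V))) = Add(-18, Mul(3, Pow(V, 2))))
Function('W')(d) = Add(-4, Mul(2, Pow(d, 2))) (Function('W')(d) = Add(Add(Pow(d, 2), Mul(d, d)), -4) = Add(Add(Pow(d, 2), Pow(d, 2)), -4) = Add(Mul(2, Pow(d, 2)), -4) = Add(-4, Mul(2, Pow(d, 2))))
Function('N')(s, o) = Add(-94, Mul(17, Pow(o, 2))) (Function('N')(s, o) = Add(Add(-4, Mul(2, Pow(o, 2))), Mul(Add(-18, Mul(3, Pow(o, 2))), 5)) = Add(Add(-4, Mul(2, Pow(o, 2))), Add(-90, Mul(15, Pow(o, 2)))) = Add(-94, Mul(17, Pow(o, 2))))
Mul(10, Add(-2, Function('N')(-1, 3))) = Mul(10, Add(-2, Add(-94, Mul(17, Pow(3, 2))))) = Mul(10, Add(-2, Add(-94, Mul(17, 9)))) = Mul(10, Add(-2, Add(-94, 153))) = Mul(10, Add(-2, 59)) = Mul(10, 57) = 570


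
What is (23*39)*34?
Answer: 30498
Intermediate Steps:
(23*39)*34 = 897*34 = 30498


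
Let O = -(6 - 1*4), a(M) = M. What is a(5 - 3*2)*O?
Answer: 2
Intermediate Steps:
O = -2 (O = -(6 - 4) = -1*2 = -2)
a(5 - 3*2)*O = (5 - 3*2)*(-2) = (5 - 6)*(-2) = -1*(-2) = 2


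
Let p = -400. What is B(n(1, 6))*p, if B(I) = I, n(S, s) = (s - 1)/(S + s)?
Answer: -2000/7 ≈ -285.71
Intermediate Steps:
n(S, s) = (-1 + s)/(S + s)
B(n(1, 6))*p = ((-1 + 6)/(1 + 6))*(-400) = (5/7)*(-400) = -2000/7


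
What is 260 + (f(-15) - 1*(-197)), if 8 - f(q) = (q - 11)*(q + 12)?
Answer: 387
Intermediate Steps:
f(q) = 8 - (-11 + q)*(12 + q) (f(q) = 8 - (q - 11)*(q + 12) = 8 - (-11 + q)*(12 + q))
260 + (f(-15) - 1*(-197)) = 260 + ((140 - 1*(-15) - 1*(-15)**2) - 1*(-197)) = 260 + ((140 + 15 - 1*225) + 197) = 260 + ((140 + 15 - 225) + 197) = 260 + (-70 + 197) = 260 + 127 = 387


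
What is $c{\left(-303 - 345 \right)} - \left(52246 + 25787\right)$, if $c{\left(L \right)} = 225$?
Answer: $-77808$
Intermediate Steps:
$c{\left(-303 - 345 \right)} - \left(52246 + 25787\right) = 225 - \left(52246 + 25787\right) = 225 - 78033 = -77808$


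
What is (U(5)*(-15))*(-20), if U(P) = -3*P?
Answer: -4500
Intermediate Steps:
(U(5)*(-15))*(-20) = (-3*5*(-15))*(-20) = -15*(-15)*(-20) = 225*(-20) = -4500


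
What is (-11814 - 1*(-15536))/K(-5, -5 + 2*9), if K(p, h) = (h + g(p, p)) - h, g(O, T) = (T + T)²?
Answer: 1861/50 ≈ 37.220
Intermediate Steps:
g(O, T) = 4*T² (g(O, T) = (2*T)² = 4*T²)
K(p, h) = 4*p² (K(p, h) = (h + 4*p²) - h = 4*p²)
(-11814 - 1*(-15536))/K(-5, -5 + 2*9) = (-11814 - 1*(-15536))/((4*(-5)²)) = (-11814 + 15536)/((4*25)) = 3722/100 = 3722*(1/100) = 1861/50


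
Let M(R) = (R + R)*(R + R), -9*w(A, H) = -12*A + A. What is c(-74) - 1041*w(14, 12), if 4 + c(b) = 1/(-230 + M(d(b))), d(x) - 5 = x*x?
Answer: -6422830688297/360495642 ≈ -17817.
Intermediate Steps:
w(A, H) = 11*A/9 (w(A, H) = -(-12*A + A)/9 = -(-11)*A/9 = 11*A/9)
d(x) = 5 + x**2 (d(x) = 5 + x*x = 5 + x**2)
M(R) = 4*R**2 (M(R) = (2*R)*(2*R) = 4*R**2)
c(b) = -4 + 1/(-230 + 4*(5 + b**2)**2)
c(-74) - 1041*w(14, 12) = (921 - 16*(5 + (-74)**2)**2)/(2*(-115 + 2*(5 + (-74)**2)**2)) - 3817*14/3 = (921 - 16*(5 + 5476)**2)/(2*(-115 + 2*(5 + 5476)**2)) - 1041*154/9 = (921 - 16*5481**2)/(2*(-115 + 2*5481**2)) - 53438/3 = (921 - 16*30041361)/(2*(-115 + 2*30041361)) - 53438/3 = (921 - 480661776)/(2*(-115 + 60082722)) - 53438/3 = (1/2)*(-480660855)/60082607 - 53438/3 = (1/2)*(1/60082607)*(-480660855) - 53438/3 = -480660855/120165214 - 53438/3 = -6422830688297/360495642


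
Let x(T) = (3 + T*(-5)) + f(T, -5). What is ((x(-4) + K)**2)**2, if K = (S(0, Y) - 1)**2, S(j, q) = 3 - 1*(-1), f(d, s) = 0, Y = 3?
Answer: 1048576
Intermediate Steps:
S(j, q) = 4 (S(j, q) = 3 + 1 = 4)
K = 9 (K = (4 - 1)**2 = 3**2 = 9)
x(T) = 3 - 5*T (x(T) = (3 + T*(-5)) + 0 = (3 - 5*T) + 0 = 3 - 5*T)
((x(-4) + K)**2)**2 = (((3 - 5*(-4)) + 9)**2)**2 = (((3 + 20) + 9)**2)**2 = ((23 + 9)**2)**2 = (32**2)**2 = 1024**2 = 1048576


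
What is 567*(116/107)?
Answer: 65772/107 ≈ 614.69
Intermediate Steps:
567*(116/107) = 65772/107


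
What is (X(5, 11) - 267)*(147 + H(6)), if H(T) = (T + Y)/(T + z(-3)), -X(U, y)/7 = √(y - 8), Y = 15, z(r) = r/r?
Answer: -40050 - 1050*√3 ≈ -41869.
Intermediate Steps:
z(r) = 1
X(U, y) = -7*√(-8 + y) (X(U, y) = -7*√(y - 8) = -7*√(-8 + y))
H(T) = (15 + T)/(1 + T) (H(T) = (T + 15)/(T + 1) = (15 + T)/(1 + T))
(X(5, 11) - 267)*(147 + H(6)) = (-7*√(-8 + 11) - 267)*(147 + (15 + 6)/(1 + 6)) = (-7*√3 - 267)*(147 + 21/7) = (-267 - 7*√3)*(147 + (⅐)*21) = (-267 - 7*√3)*(147 + 3) = (-267 - 7*√3)*150 = -40050 - 1050*√3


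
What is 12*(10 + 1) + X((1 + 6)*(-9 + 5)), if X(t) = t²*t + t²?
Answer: -21036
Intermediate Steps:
X(t) = t² + t³ (X(t) = t³ + t² = t² + t³)
12*(10 + 1) + X((1 + 6)*(-9 + 5)) = 12*(10 + 1) + ((1 + 6)*(-9 + 5))²*(1 + (1 + 6)*(-9 + 5)) = 12*11 + (7*(-4))²*(1 + 7*(-4)) = 132 + (-28)²*(1 - 28) = 132 + 784*(-27) = 132 - 21168 = -21036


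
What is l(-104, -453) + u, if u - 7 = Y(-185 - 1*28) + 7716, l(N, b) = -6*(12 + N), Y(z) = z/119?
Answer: 984512/119 ≈ 8273.2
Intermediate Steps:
Y(z) = z/119 (Y(z) = z*(1/119) = z/119)
l(N, b) = -72 - 6*N
u = 918824/119 (u = 7 + ((-185 - 1*28)/119 + 7716) = 7 + ((-185 - 28)/119 + 7716) = 7 + ((1/119)*(-213) + 7716) = 7 + (-213/119 + 7716) = 7 + 917991/119 = 918824/119 ≈ 7721.2)
l(-104, -453) + u = (-72 - 6*(-104)) + 918824/119 = (-72 + 624) + 918824/119 = 552 + 918824/119 = 984512/119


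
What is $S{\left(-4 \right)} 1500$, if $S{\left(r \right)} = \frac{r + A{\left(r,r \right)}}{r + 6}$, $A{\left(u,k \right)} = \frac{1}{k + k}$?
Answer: $- \frac{12375}{4} \approx -3093.8$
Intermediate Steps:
$A{\left(u,k \right)} = \frac{1}{2 k}$
$S{\left(r \right)} = \frac{r + \frac{1}{2 r}}{6 + r}$ ($S{\left(r \right)} = \frac{r + \frac{1}{2 r}}{r + 6} = \frac{r + \frac{1}{2 r}}{6 + r}$)
$S{\left(-4 \right)} 1500 = \frac{\frac{1}{2} + \left(-4\right)^{2}}{\left(-4\right) \left(6 - 4\right)} 1500 = - \frac{\frac{1}{2} + 16}{4 \cdot 2} \cdot 1500 = \left(- \frac{1}{4}\right) \frac{1}{2} \cdot \frac{33}{2} \cdot 1500 = \left(- \frac{33}{16}\right) 1500 = - \frac{12375}{4}$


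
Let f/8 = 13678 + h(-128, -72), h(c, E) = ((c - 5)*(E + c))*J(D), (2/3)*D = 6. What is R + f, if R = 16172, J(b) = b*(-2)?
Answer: -3704804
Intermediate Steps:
D = 9 (D = (3/2)*6 = 9)
J(b) = -2*b
h(c, E) = -18*(-5 + c)*(E + c) (h(c, E) = ((c - 5)*(E + c))*(-2*9) = ((-5 + c)*(E + c))*(-18) = -18*(-5 + c)*(E + c))
f = -3720976 (f = 8*(13678 + (-18*(-128)**2 + 90*(-72) + 90*(-128) - 18*(-72)*(-128))) = 8*(13678 + (-18*16384 - 6480 - 11520 - 165888)) = 8*(13678 + (-294912 - 6480 - 11520 - 165888)) = 8*(13678 - 478800) = 8*(-465122) = -3720976)
R + f = 16172 - 3720976 = -3704804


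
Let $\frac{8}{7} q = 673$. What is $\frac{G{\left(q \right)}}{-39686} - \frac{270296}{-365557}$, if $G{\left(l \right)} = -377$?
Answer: $\frac{10864782045}{14507495102} \approx 0.74891$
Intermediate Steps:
$q = \frac{4711}{8}$ ($q = \frac{7}{8} \cdot 673 = \frac{4711}{8} \approx 588.88$)
$\frac{G{\left(q \right)}}{-39686} - \frac{270296}{-365557} = - \frac{377}{-39686} - \frac{270296}{-365557} = \left(-377\right) \left(- \frac{1}{39686}\right) - - \frac{270296}{365557} = \frac{377}{39686} + \frac{270296}{365557} = \frac{10864782045}{14507495102}$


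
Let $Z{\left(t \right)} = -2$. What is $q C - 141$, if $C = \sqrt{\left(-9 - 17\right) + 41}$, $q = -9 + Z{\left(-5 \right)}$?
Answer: $-141 - 11 \sqrt{15} \approx -183.6$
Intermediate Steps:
$q = -11$ ($q = -9 - 2 = -11$)
$C = \sqrt{15}$ ($C = \sqrt{\left(-9 - 17\right) + 41} = \sqrt{-26 + 41} = \sqrt{15} \approx 3.873$)
$q C - 141 = - 11 \sqrt{15} - 141 = -141 - 11 \sqrt{15}$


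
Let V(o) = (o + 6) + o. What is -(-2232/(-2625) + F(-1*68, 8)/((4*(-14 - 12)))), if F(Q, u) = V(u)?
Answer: -29063/45500 ≈ -0.63875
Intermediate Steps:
V(o) = 6 + 2*o (V(o) = (6 + o) + o = 6 + 2*o)
F(Q, u) = 6 + 2*u
-(-2232/(-2625) + F(-1*68, 8)/((4*(-14 - 12)))) = -(-2232/(-2625) + (6 + 2*8)/((4*(-14 - 12)))) = -(-2232*(-1/2625) + (6 + 16)/((4*(-26)))) = -(744/875 + 22/(-104)) = -(744/875 + 22*(-1/104)) = -(744/875 - 11/52) = -1*29063/45500 = -29063/45500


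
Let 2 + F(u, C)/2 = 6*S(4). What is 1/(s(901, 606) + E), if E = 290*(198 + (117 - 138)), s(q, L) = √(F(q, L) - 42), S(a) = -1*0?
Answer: 25665/1317384473 - I*√46/2634768946 ≈ 1.9482e-5 - 2.5742e-9*I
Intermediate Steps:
S(a) = 0
F(u, C) = -4 (F(u, C) = -4 + 2*(6*0) = -4 + 2*0 = -4 + 0 = -4)
s(q, L) = I*√46 (s(q, L) = √(-4 - 42) = √(-46) = I*√46)
E = 51330 (E = 290*(198 - 21) = 290*177 = 51330)
1/(s(901, 606) + E) = 1/(I*√46 + 51330) = 1/(51330 + I*√46)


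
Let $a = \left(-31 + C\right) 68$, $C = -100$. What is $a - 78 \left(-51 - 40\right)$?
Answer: $-1810$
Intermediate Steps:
$a = -8908$ ($a = \left(-31 - 100\right) 68 = \left(-131\right) 68 = -8908$)
$a - 78 \left(-51 - 40\right) = -8908 - 78 \left(-51 - 40\right) = -8908 - -7098 = -8908 + 7098 = -1810$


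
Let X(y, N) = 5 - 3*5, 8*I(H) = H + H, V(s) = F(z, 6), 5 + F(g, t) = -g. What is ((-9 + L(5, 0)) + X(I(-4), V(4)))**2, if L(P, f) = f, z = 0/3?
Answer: 361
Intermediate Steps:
z = 0 (z = 0*(1/3) = 0)
F(g, t) = -5 - g
V(s) = -5 (V(s) = -5 - 1*0 = -5 + 0 = -5)
I(H) = H/4 (I(H) = (H + H)/8 = (2*H)/8 = H/4)
X(y, N) = -10 (X(y, N) = 5 - 15 = -10)
((-9 + L(5, 0)) + X(I(-4), V(4)))**2 = ((-9 + 0) - 10)**2 = (-9 - 10)**2 = (-19)**2 = 361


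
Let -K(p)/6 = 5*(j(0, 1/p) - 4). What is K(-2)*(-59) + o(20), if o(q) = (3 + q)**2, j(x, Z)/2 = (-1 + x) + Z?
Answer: -11861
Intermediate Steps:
j(x, Z) = -2 + 2*Z + 2*x (j(x, Z) = 2*((-1 + x) + Z) = 2*(-1 + Z + x) = -2 + 2*Z + 2*x)
K(p) = 180 - 60/p (K(p) = -30*((-2 + 2/p + 2*0) - 4) = -30*((-2 + 2/p + 0) - 4) = -30*((-2 + 2/p) - 4) = -30*(-6 + 2/p) = -6*(-30 + 10/p) = 180 - 60/p)
K(-2)*(-59) + o(20) = (180 - 60/(-2))*(-59) + (3 + 20)**2 = (180 - 60*(-1/2))*(-59) + 23**2 = (180 + 30)*(-59) + 529 = 210*(-59) + 529 = -12390 + 529 = -11861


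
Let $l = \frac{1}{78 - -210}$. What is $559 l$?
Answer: $\frac{559}{288} \approx 1.941$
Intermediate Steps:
$l = \frac{1}{288}$ ($l = \frac{1}{78 + 210} = \frac{1}{288} \approx 0.0034722$)
$559 l = 559 \cdot \frac{1}{288} = \frac{559}{288}$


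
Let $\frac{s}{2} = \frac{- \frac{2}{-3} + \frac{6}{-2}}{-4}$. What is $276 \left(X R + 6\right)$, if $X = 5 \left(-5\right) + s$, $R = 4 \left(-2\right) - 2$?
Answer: $67436$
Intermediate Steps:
$R = -10$ ($R = -8 - 2 = -10$)
$s = \frac{7}{6}$ ($s = 2 \frac{- \frac{2}{-3} + \frac{6}{-2}}{-4} = 2 \left(\left(-2\right) \left(- \frac{1}{3}\right) + 6 \left(- \frac{1}{2}\right)\right) \left(- \frac{1}{4}\right) = 2 \left(\frac{2}{3} - 3\right) \left(- \frac{1}{4}\right) = 2 \left(\left(- \frac{7}{3}\right) \left(- \frac{1}{4}\right)\right) = 2 \cdot \frac{7}{12} = \frac{7}{6} \approx 1.1667$)
$X = - \frac{143}{6}$ ($X = 5 \left(-5\right) + \frac{7}{6} = -25 + \frac{7}{6} = - \frac{143}{6} \approx -23.833$)
$276 \left(X R + 6\right) = 276 \left(\left(- \frac{143}{6}\right) \left(-10\right) + 6\right) = 276 \left(\frac{715}{3} + 6\right) = 276 \cdot \frac{733}{3} = 67436$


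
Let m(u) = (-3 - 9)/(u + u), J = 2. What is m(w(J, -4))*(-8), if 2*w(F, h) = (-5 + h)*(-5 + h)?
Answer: 32/27 ≈ 1.1852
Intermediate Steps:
w(F, h) = (-5 + h)²/2 (w(F, h) = ((-5 + h)*(-5 + h))/2 = (-5 + h)²/2)
m(u) = -6/u (m(u) = -12*1/(2*u) = -6/u)
m(w(J, -4))*(-8) = -6*2/(-5 - 4)²*(-8) = -6/((½)*(-9)²)*(-8) = -6/((½)*81)*(-8) = -6/81/2*(-8) = -6*2/81*(-8) = -4/27*(-8) = 32/27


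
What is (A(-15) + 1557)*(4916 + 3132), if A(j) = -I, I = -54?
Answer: 12965328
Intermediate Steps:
A(j) = 54 (A(j) = -1*(-54) = 54)
(A(-15) + 1557)*(4916 + 3132) = (54 + 1557)*(4916 + 3132) = 1611*8048 = 12965328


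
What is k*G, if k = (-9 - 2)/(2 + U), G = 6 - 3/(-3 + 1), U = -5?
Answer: 55/2 ≈ 27.500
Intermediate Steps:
G = 15/2 (G = 6 - 3/(-2) = 6 - ½*(-3) = 6 + 3/2 = 15/2 ≈ 7.5000)
k = 11/3 (k = (-9 - 2)/(2 - 5) = -11/(-3) = -11*(-⅓) = 11/3 ≈ 3.6667)
k*G = (11/3)*(15/2) = 55/2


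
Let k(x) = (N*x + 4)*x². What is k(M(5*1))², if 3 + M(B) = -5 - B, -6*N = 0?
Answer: 456976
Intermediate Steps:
N = 0 (N = -⅙*0 = 0)
M(B) = -8 - B (M(B) = -3 + (-5 - B) = -8 - B)
k(x) = 4*x² (k(x) = (0*x + 4)*x² = (0 + 4)*x² = 4*x²)
k(M(5*1))² = (4*(-8 - 5)²)² = (4*(-13)²)² = (4*169)² = 676² = 456976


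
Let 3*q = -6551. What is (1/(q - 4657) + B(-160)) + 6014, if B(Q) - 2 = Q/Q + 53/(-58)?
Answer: 1790200713/297569 ≈ 6016.1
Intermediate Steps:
q = -6551/3 (q = (1/3)*(-6551) = -6551/3 ≈ -2183.7)
B(Q) = 121/58 (B(Q) = 2 + (Q/Q + 53/(-58)) = 2 + (1 + 53*(-1/58)) = 2 + (1 - 53/58) = 2 + 5/58 = 121/58)
(1/(q - 4657) + B(-160)) + 6014 = (1/(-6551/3 - 4657) + 121/58) + 6014 = (1/(-20522/3) + 121/58) + 6014 = (-3/20522 + 121/58) + 6014 = 620747/297569 + 6014 = 1790200713/297569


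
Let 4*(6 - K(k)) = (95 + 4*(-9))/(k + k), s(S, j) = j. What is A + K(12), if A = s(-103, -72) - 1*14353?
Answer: -1384283/96 ≈ -14420.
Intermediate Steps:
A = -14425 (A = -72 - 1*14353 = -72 - 14353 = -14425)
K(k) = 6 - 59/(8*k) (K(k) = 6 - (95 + 4*(-9))/(4*(k + k)) = 6 - (95 - 36)/(4*(2*k)) = 6 - 59*1/(2*k)/4 = 6 - 59/(8*k))
A + K(12) = -14425 + (6 - 59/8/12) = -14425 + (6 - 59/8*1/12) = -14425 + (6 - 59/96) = -14425 + 517/96 = -1384283/96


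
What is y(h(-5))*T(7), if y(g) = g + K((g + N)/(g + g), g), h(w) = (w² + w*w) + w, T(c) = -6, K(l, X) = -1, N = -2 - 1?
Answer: -264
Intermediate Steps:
N = -3
h(w) = w + 2*w² (h(w) = (w² + w²) + w = 2*w² + w = w + 2*w²)
y(g) = -1 + g (y(g) = g - 1 = -1 + g)
y(h(-5))*T(7) = (-1 - 5*(1 + 2*(-5)))*(-6) = (-1 - 5*(1 - 10))*(-6) = (-1 - 5*(-9))*(-6) = (-1 + 45)*(-6) = 44*(-6) = -264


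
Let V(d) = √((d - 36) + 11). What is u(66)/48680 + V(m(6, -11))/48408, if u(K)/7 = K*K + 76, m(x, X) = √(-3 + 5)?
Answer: 3878/6085 + √(-25 + √2)/48408 ≈ 0.63731 + 0.00010032*I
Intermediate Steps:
m(x, X) = √2
u(K) = 532 + 7*K² (u(K) = 7*(K*K + 76) = 7*(K² + 76) = 7*(76 + K²) = 532 + 7*K²)
V(d) = √(-25 + d) (V(d) = √((-36 + d) + 11) = √(-25 + d))
u(66)/48680 + V(m(6, -11))/48408 = (532 + 7*66²)/48680 + √(-25 + √2)/48408 = (532 + 7*4356)*(1/48680) + √(-25 + √2)*(1/48408) = (532 + 30492)*(1/48680) + √(-25 + √2)/48408 = 31024*(1/48680) + √(-25 + √2)/48408 = 3878/6085 + √(-25 + √2)/48408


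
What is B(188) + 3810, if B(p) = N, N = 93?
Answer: 3903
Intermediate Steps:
B(p) = 93
B(188) + 3810 = 93 + 3810 = 3903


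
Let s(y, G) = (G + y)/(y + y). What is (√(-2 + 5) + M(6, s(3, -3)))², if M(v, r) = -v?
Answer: (6 - √3)² ≈ 18.215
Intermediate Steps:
s(y, G) = (G + y)/(2*y) (s(y, G) = (G + y)/((2*y)) = (G + y)*(1/(2*y)) = (G + y)/(2*y))
(√(-2 + 5) + M(6, s(3, -3)))² = (√(-2 + 5) - 1*6)² = (√3 - 6)² = (-6 + √3)²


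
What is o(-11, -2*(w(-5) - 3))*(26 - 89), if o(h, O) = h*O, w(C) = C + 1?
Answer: 9702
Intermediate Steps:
w(C) = 1 + C
o(h, O) = O*h
o(-11, -2*(w(-5) - 3))*(26 - 89) = (-2*((1 - 5) - 3)*(-11))*(26 - 89) = (-2*(-4 - 3)*(-11))*(-63) = (-2*(-7)*(-11))*(-63) = (14*(-11))*(-63) = -154*(-63) = 9702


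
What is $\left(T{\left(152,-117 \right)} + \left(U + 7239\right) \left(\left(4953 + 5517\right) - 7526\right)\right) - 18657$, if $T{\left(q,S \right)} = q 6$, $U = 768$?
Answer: $23554863$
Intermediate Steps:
$T{\left(q,S \right)} = 6 q$
$\left(T{\left(152,-117 \right)} + \left(U + 7239\right) \left(\left(4953 + 5517\right) - 7526\right)\right) - 18657 = \left(6 \cdot 152 + \left(768 + 7239\right) \left(\left(4953 + 5517\right) - 7526\right)\right) - 18657 = \left(912 + 8007 \left(10470 - 7526\right)\right) - 18657 = \left(912 + 8007 \cdot 2944\right) - 18657 = \left(912 + 23572608\right) - 18657 = 23573520 - 18657 = 23554863$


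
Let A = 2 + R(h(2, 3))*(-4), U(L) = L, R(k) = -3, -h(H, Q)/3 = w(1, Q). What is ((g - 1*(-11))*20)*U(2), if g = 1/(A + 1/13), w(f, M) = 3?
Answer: 81040/183 ≈ 442.84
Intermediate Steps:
h(H, Q) = -9 (h(H, Q) = -3*3 = -9)
A = 14 (A = 2 - 3*(-4) = 2 + 12 = 14)
g = 13/183 (g = 1/(14 + 1/13) = 1/(183/13) = 13/183 ≈ 0.071038)
((g - 1*(-11))*20)*U(2) = ((13/183 - 1*(-11))*20)*2 = ((13/183 + 11)*20)*2 = ((2026/183)*20)*2 = (40520/183)*2 = 81040/183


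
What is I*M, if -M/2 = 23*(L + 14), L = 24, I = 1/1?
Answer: -1748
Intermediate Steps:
I = 1
M = -1748 (M = -46*(24 + 14) = -46*38 = -2*874 = -1748)
I*M = 1*(-1748) = -1748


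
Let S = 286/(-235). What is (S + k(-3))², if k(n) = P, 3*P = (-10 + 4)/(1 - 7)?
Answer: 388129/497025 ≈ 0.78090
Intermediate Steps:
P = ⅓ (P = ((-10 + 4)/(1 - 7))/3 = (-6/(-6))/3 = (-6*(-⅙))/3 = (⅓)*1 = ⅓ ≈ 0.33333)
S = -286/235 (S = 286*(-1/235) = -286/235 ≈ -1.2170)
k(n) = ⅓
(S + k(-3))² = (-286/235 + ⅓)² = (-623/705)² = 388129/497025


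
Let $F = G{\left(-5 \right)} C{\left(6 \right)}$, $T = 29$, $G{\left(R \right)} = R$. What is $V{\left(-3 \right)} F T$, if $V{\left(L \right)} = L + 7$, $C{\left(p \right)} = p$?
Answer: $-3480$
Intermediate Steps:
$V{\left(L \right)} = 7 + L$
$F = -30$ ($F = \left(-5\right) 6 = -30$)
$V{\left(-3 \right)} F T = \left(7 - 3\right) \left(-30\right) 29 = 4 \left(-30\right) 29 = \left(-120\right) 29 = -3480$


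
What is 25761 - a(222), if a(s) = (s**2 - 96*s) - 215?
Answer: -1996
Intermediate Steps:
a(s) = -215 + s**2 - 96*s
25761 - a(222) = 25761 - (-215 + 222**2 - 96*222) = 25761 - (-215 + 49284 - 21312) = 25761 - 1*27757 = 25761 - 27757 = -1996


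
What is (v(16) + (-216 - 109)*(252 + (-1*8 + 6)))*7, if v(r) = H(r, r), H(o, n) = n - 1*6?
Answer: -568680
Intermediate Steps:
H(o, n) = -6 + n (H(o, n) = n - 6 = -6 + n)
v(r) = -6 + r
(v(16) + (-216 - 109)*(252 + (-1*8 + 6)))*7 = ((-6 + 16) + (-216 - 109)*(252 + (-1*8 + 6)))*7 = (10 - 325*(252 + (-8 + 6)))*7 = (10 - 325*(252 - 2))*7 = (10 - 325*250)*7 = (10 - 81250)*7 = -81240*7 = -568680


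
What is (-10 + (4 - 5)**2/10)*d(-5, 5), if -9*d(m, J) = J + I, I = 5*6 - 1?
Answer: 187/5 ≈ 37.400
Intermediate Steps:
I = 29 (I = 30 - 1 = 29)
d(m, J) = -29/9 - J/9 (d(m, J) = -(J + 29)/9 = -(29 + J)/9 = -29/9 - J/9)
(-10 + (4 - 5)**2/10)*d(-5, 5) = (-10 + (4 - 5)**2/10)*(-29/9 - 1/9*5) = (-10 + (-1)**2*(1/10))*(-29/9 - 5/9) = (-10 + 1*(1/10))*(-34/9) = (-10 + 1/10)*(-34/9) = -99/10*(-34/9) = 187/5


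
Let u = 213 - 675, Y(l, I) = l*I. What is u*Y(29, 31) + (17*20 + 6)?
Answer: -414992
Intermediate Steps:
Y(l, I) = I*l
u = -462
u*Y(29, 31) + (17*20 + 6) = -14322*29 + (17*20 + 6) = -462*899 + (340 + 6) = -415338 + 346 = -414992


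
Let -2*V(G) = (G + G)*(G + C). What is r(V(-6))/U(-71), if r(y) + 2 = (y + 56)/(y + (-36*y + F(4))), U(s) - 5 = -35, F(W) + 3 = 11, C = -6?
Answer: 317/4740 ≈ 0.066878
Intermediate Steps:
F(W) = 8 (F(W) = -3 + 11 = 8)
U(s) = -30 (U(s) = 5 - 35 = -30)
V(G) = -G*(-6 + G) (V(G) = -(G + G)*(G - 6)/2 = -2*G*(-6 + G)/2 = -G*(-6 + G))
r(y) = -2 + (56 + y)/(8 - 35*y) (r(y) = -2 + (y + 56)/(y + (-36*y + 8)) = -2 + (56 + y)/(y + (8 - 36*y)) = -2 + (56 + y)/(8 - 35*y))
r(V(-6))/U(-71) = ((-40 - (-426)*(6 - 1*(-6)))/(-8 + 35*(-6*(6 - 1*(-6)))))/(-30) = ((-40 - (-426)*(6 + 6))/(-8 + 35*(-6*(6 + 6))))*(-1/30) = ((-40 - (-426)*12)/(-8 + 35*(-6*12)))*(-1/30) = ((-40 - 71*(-72))/(-8 + 35*(-72)))*(-1/30) = ((-40 + 5112)/(-8 - 2520))*(-1/30) = (5072/(-2528))*(-1/30) = -1/2528*5072*(-1/30) = -317/158*(-1/30) = 317/4740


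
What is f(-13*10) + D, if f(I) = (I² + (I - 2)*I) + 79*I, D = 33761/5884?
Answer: 140014121/5884 ≈ 23796.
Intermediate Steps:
D = 33761/5884 (D = 33761*(1/5884) = 33761/5884 ≈ 5.7378)
f(I) = I² + 79*I + I*(-2 + I) (f(I) = (I² + (-2 + I)*I) + 79*I = (I² + I*(-2 + I)) + 79*I = I² + 79*I + I*(-2 + I))
f(-13*10) + D = (-13*10)*(77 + 2*(-13*10)) + 33761/5884 = -130*(77 + 2*(-130)) + 33761/5884 = -130*(77 - 260) + 33761/5884 = -130*(-183) + 33761/5884 = 23790 + 33761/5884 = 140014121/5884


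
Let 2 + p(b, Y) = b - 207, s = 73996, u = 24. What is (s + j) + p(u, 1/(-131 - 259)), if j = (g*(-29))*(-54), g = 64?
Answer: 174035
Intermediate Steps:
j = 100224 (j = (64*(-29))*(-54) = -1856*(-54) = 100224)
p(b, Y) = -209 + b (p(b, Y) = -2 + (b - 207) = -2 + (-207 + b) = -209 + b)
(s + j) + p(u, 1/(-131 - 259)) = (73996 + 100224) + (-209 + 24) = 174220 - 185 = 174035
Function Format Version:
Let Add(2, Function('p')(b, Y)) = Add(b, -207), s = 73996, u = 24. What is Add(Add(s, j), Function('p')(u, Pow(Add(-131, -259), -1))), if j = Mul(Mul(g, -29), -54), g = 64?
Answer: 174035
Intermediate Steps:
j = 100224 (j = Mul(Mul(64, -29), -54) = Mul(-1856, -54) = 100224)
Function('p')(b, Y) = Add(-209, b) (Function('p')(b, Y) = Add(-2, Add(b, -207)) = Add(-2, Add(-207, b)) = Add(-209, b))
Add(Add(s, j), Function('p')(u, Pow(Add(-131, -259), -1))) = Add(Add(73996, 100224), Add(-209, 24)) = Add(174220, -185) = 174035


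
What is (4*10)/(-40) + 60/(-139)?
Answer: -199/139 ≈ -1.4317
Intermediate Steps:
(4*10)/(-40) + 60/(-139) = 40*(-1/40) + 60*(-1/139) = -1 - 60/139 = -199/139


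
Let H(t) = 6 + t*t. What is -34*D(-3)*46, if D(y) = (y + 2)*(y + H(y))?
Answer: 18768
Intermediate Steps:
H(t) = 6 + t**2
D(y) = (2 + y)*(6 + y + y**2) (D(y) = (y + 2)*(y + (6 + y**2)) = (2 + y)*(6 + y + y**2))
-34*D(-3)*46 = -34*(12 + (-3)**3 + 3*(-3)**2 + 8*(-3))*46 = -34*(12 - 27 + 3*9 - 24)*46 = -34*(12 - 27 + 27 - 24)*46 = -34*(-12)*46 = 408*46 = 18768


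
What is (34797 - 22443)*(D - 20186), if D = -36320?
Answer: -698075124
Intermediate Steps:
(34797 - 22443)*(D - 20186) = (34797 - 22443)*(-36320 - 20186) = 12354*(-56506) = -698075124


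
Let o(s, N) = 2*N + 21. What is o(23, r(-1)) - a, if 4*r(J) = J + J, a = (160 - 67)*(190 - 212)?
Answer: 2066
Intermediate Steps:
a = -2046 (a = 93*(-22) = -2046)
r(J) = J/2 (r(J) = (J + J)/4 = (2*J)/4 = J/2)
o(s, N) = 21 + 2*N
o(23, r(-1)) - a = (21 + 2*((½)*(-1))) - 1*(-2046) = (21 + 2*(-½)) + 2046 = (21 - 1) + 2046 = 20 + 2046 = 2066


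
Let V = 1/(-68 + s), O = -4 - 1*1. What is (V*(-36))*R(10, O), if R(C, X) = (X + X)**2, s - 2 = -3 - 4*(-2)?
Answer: 3600/61 ≈ 59.016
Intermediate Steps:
s = 7 (s = 2 + (-3 - 4*(-2)) = 2 + (-3 + 8) = 2 + 5 = 7)
O = -5 (O = -4 - 1 = -5)
R(C, X) = 4*X**2 (R(C, X) = (2*X)**2 = 4*X**2)
V = -1/61 (V = 1/(-68 + 7) = 1/(-61) = -1/61 ≈ -0.016393)
(V*(-36))*R(10, O) = (-1/61*(-36))*(4*(-5)**2) = 36*(4*25)/61 = (36/61)*100 = 3600/61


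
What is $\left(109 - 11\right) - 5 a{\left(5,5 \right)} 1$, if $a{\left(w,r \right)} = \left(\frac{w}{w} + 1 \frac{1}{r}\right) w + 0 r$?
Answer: $-2940$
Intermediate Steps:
$a{\left(w,r \right)} = w \left(1 + \frac{1}{r}\right)$ ($a{\left(w,r \right)} = \left(1 + \frac{1}{r}\right) w + 0 = w \left(1 + \frac{1}{r}\right) + 0 = w \left(1 + \frac{1}{r}\right)$)
$\left(109 - 11\right) - 5 a{\left(5,5 \right)} 1 = \left(109 - 11\right) - 5 \left(5 + \frac{5}{5}\right) 1 = 98 - 5 \left(5 + 5 \cdot \frac{1}{5}\right) 1 = 98 - 5 \left(5 + 1\right) 1 = 98 \left(-5\right) 6 \cdot 1 = 98 \left(\left(-30\right) 1\right) = 98 \left(-30\right) = -2940$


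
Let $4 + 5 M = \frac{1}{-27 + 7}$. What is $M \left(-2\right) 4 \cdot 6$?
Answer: $\frac{972}{25} \approx 38.88$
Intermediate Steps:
$M = - \frac{81}{100}$ ($M = - \frac{4}{5} + \frac{1}{5 \left(-27 + 7\right)} = - \frac{4}{5} + \frac{1}{5 \left(-20\right)} = - \frac{4}{5} + \frac{1}{5} \left(- \frac{1}{20}\right) = - \frac{4}{5} - \frac{1}{100} = - \frac{81}{100} \approx -0.81$)
$M \left(-2\right) 4 \cdot 6 = - \frac{81 \left(-2\right) 4 \cdot 6}{100} = - \frac{81 \left(\left(-8\right) 6\right)}{100} = \left(- \frac{81}{100}\right) \left(-48\right) = \frac{972}{25}$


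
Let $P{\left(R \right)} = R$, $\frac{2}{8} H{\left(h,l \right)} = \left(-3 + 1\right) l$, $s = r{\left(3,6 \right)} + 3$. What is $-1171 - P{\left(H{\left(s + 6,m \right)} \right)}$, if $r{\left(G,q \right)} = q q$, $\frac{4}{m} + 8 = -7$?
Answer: $- \frac{17597}{15} \approx -1173.1$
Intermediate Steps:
$m = - \frac{4}{15}$ ($m = \frac{4}{-8 - 7} = \frac{4}{-15} = 4 \left(- \frac{1}{15}\right) = - \frac{4}{15} \approx -0.26667$)
$r{\left(G,q \right)} = q^{2}$
$s = 39$ ($s = 6^{2} + 3 = 36 + 3 = 39$)
$H{\left(h,l \right)} = - 8 l$ ($H{\left(h,l \right)} = 4 \left(-3 + 1\right) l = 4 \left(- 2 l\right) = - 8 l$)
$-1171 - P{\left(H{\left(s + 6,m \right)} \right)} = -1171 - \left(-8\right) \left(- \frac{4}{15}\right) = -1171 - \frac{32}{15} = - \frac{17597}{15}$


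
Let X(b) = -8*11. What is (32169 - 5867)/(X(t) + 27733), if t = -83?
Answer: 26302/27645 ≈ 0.95142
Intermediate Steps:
X(b) = -88
(32169 - 5867)/(X(t) + 27733) = (32169 - 5867)/(-88 + 27733) = 26302/27645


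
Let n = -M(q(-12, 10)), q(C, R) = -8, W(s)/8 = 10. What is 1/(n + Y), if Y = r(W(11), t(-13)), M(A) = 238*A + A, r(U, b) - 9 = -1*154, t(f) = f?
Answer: 1/1767 ≈ 0.00056593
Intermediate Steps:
W(s) = 80 (W(s) = 8*10 = 80)
r(U, b) = -145 (r(U, b) = 9 - 1*154 = 9 - 154 = -145)
M(A) = 239*A
Y = -145
n = 1912 (n = -239*(-8) = -1*(-1912) = 1912)
1/(n + Y) = 1/(1912 - 145) = 1/1767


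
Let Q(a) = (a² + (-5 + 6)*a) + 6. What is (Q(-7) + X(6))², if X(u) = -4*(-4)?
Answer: 4096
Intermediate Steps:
X(u) = 16
Q(a) = 6 + a + a² (Q(a) = (a² + 1*a) + 6 = (a² + a) + 6 = (a + a²) + 6 = 6 + a + a²)
(Q(-7) + X(6))² = ((6 - 7 + (-7)²) + 16)² = ((6 - 7 + 49) + 16)² = (48 + 16)² = 64² = 4096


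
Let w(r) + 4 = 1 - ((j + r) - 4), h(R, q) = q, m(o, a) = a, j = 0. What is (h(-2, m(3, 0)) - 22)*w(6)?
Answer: 110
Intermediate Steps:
w(r) = 1 - r (w(r) = -4 + (1 - ((0 + r) - 4)) = -4 + (1 - (r - 4)) = -4 + (1 - (-4 + r)) = -4 + (1 + (4 - r)) = -4 + (5 - r) = 1 - r)
(h(-2, m(3, 0)) - 22)*w(6) = (0 - 22)*(1 - 1*6) = -22*(1 - 6) = -22*(-5) = 110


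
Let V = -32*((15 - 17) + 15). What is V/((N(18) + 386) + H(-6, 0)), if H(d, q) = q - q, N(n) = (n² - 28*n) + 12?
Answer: -208/109 ≈ -1.9083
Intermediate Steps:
N(n) = 12 + n² - 28*n
V = -416 (V = -32*(-2 + 15) = -32*13 = -416)
H(d, q) = 0
V/((N(18) + 386) + H(-6, 0)) = -416/(((12 + 18² - 28*18) + 386) + 0) = -416/(((12 + 324 - 504) + 386) + 0) = -416/((-168 + 386) + 0) = -416/(218 + 0) = -416/218 = -416*1/218 = -208/109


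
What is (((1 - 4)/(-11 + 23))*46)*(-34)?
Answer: 391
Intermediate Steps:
(((1 - 4)/(-11 + 23))*46)*(-34) = (-3/12*46)*(-34) = (-3*1/12*46)*(-34) = -¼*46*(-34) = -23/2*(-34) = 391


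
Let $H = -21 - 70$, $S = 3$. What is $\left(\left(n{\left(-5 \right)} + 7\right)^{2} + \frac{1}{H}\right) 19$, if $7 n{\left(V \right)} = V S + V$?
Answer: $\frac{207594}{637} \approx 325.89$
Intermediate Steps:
$n{\left(V \right)} = \frac{4 V}{7}$ ($n{\left(V \right)} = \frac{V 3 + V}{7} = \frac{3 V + V}{7} = \frac{4 V}{7}$)
$H = -91$ ($H = -21 - 70 = -91$)
$\left(\left(n{\left(-5 \right)} + 7\right)^{2} + \frac{1}{H}\right) 19 = \left(\left(\frac{4}{7} \left(-5\right) + 7\right)^{2} + \frac{1}{-91}\right) 19 = \left(\left(- \frac{20}{7} + 7\right)^{2} - \frac{1}{91}\right) 19 = \left(\left(\frac{29}{7}\right)^{2} - \frac{1}{91}\right) 19 = \left(\frac{841}{49} - \frac{1}{91}\right) 19 = \frac{10926}{637} \cdot 19 = \frac{207594}{637}$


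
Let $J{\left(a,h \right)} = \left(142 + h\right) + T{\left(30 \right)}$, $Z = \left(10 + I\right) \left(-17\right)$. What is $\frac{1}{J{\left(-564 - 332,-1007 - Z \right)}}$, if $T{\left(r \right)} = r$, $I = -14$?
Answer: $- \frac{1}{903} \approx -0.0011074$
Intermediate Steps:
$Z = 68$ ($Z = \left(10 - 14\right) \left(-17\right) = \left(-4\right) \left(-17\right) = 68$)
$J{\left(a,h \right)} = 172 + h$ ($J{\left(a,h \right)} = \left(142 + h\right) + 30 = 172 + h$)
$\frac{1}{J{\left(-564 - 332,-1007 - Z \right)}} = \frac{1}{172 - 1075} = \frac{1}{-903} = - \frac{1}{903}$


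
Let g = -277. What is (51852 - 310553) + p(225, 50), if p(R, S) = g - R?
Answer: -259203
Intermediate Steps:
p(R, S) = -277 - R
(51852 - 310553) + p(225, 50) = (51852 - 310553) + (-277 - 1*225) = -258701 + (-277 - 225) = -258701 - 502 = -259203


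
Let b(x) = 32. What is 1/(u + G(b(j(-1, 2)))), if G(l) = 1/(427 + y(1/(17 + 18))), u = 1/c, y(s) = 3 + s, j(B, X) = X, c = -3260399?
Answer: 49072265349/114098914 ≈ 430.09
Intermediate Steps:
u = -1/3260399 (u = 1/(-3260399) = -1/3260399 ≈ -3.0671e-7)
G(l) = 35/15051 (G(l) = 1/(427 + (3 + 1/(17 + 18))) = 1/(427 + (3 + 1/35)) = 1/(427 + 106/35) = 1/(15051/35) = 35/15051)
1/(u + G(b(j(-1, 2)))) = 1/(-1/3260399 + 35/15051) = 1/(114098914/49072265349) = 49072265349/114098914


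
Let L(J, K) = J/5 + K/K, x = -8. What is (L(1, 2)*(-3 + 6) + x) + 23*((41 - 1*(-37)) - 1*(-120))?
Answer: 22748/5 ≈ 4549.6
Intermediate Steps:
L(J, K) = 1 + J/5 (L(J, K) = J*(1/5) + 1 = J/5 + 1 = 1 + J/5)
(L(1, 2)*(-3 + 6) + x) + 23*((41 - 1*(-37)) - 1*(-120)) = ((1 + (1/5)*1)*(-3 + 6) - 8) + 23*((41 - 1*(-37)) - 1*(-120)) = ((1 + 1/5)*3 - 8) + 23*((41 + 37) + 120) = ((6/5)*3 - 8) + 23*(78 + 120) = (18/5 - 8) + 23*198 = -22/5 + 4554 = 22748/5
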